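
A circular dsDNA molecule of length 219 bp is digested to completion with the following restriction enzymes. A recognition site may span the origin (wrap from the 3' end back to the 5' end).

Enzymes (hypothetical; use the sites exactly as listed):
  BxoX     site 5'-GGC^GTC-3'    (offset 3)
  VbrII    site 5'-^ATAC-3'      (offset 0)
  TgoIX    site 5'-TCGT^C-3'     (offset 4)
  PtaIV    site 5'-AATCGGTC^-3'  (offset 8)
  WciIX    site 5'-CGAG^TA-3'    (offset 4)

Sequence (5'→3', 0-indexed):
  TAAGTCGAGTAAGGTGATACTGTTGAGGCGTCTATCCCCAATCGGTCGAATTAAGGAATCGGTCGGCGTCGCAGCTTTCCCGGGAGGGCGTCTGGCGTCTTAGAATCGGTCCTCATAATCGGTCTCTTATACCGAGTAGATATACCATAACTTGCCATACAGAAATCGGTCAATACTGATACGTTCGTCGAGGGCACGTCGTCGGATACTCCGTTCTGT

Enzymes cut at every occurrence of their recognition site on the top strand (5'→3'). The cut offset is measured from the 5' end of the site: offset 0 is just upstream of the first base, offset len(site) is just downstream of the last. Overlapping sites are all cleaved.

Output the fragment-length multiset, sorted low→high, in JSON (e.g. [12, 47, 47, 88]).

Site scan:
  BxoX (GGCGTC, off=3): starts [26, 64, 86, 93] → cuts [29, 67, 89, 96]
  VbrII (ATAC, off=0): starts [16, 128, 141, 156, 172, 178, 205] → cuts [16, 128, 141, 156, 172, 178, 205]
  TgoIX (TCGTC, off=4): starts [184, 198] → cuts [188, 202]
  PtaIV (AATCGGTC, off=8): starts [39, 56, 103, 116, 163] → cuts [47, 64, 111, 124, 171]
  WciIX (CGAGTA, off=4): starts [5, 132] → cuts [9, 136]

All cut coordinates (distinct, sorted): [9, 16, 29, 47, 64, 67, 89, 96, 111, 124, 128, 136, 141, 156, 171, 172, 178, 188, 202, 205]

Fragments:
  9→16: 7 bp
  16→29: 13 bp
  29→47: 18 bp
  47→64: 17 bp
  64→67: 3 bp
  67→89: 22 bp
  89→96: 7 bp
  96→111: 15 bp
  111→124: 13 bp
  124→128: 4 bp
  128→136: 8 bp
  136→141: 5 bp
  141→156: 15 bp
  156→171: 15 bp
  171→172: 1 bp
  172→178: 6 bp
  178→188: 10 bp
  188→202: 14 bp
  202→205: 3 bp
  205→9 (wrap): 219-205+9 = 23 bp

[1,3,3,4,5,6,7,7,8,10,13,13,14,15,15,15,17,18,22,23]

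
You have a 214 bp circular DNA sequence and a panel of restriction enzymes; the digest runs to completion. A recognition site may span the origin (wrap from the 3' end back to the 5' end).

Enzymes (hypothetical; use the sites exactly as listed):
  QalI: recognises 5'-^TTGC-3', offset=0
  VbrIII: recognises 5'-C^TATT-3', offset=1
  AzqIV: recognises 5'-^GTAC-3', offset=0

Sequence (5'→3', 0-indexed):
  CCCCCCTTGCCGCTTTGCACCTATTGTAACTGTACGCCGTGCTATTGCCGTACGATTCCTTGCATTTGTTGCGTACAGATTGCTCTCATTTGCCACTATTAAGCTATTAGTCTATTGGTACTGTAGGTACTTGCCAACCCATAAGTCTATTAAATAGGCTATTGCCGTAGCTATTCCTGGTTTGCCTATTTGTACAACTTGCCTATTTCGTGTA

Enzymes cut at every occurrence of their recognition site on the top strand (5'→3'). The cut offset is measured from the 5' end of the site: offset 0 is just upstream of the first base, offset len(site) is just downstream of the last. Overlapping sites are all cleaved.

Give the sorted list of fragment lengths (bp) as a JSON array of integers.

Site scan:
  QalI TTGC/0: at [6, 14, 44, 59, 68, 79, 89, 130, 161, 181, 198] ⇒ [6, 14, 44, 59, 68, 79, 89, 130, 161, 181, 198]
  VbrIII CTATT/1: at [20, 41, 95, 103, 111, 146, 158, 170, 185, 202] ⇒ [21, 42, 96, 104, 112, 147, 159, 171, 186, 203]
  AzqIV GTAC/0: at [31, 49, 72, 117, 126, 191, 211] ⇒ [31, 49, 72, 117, 126, 191, 211]

All cut coordinates (distinct, sorted): [6, 14, 21, 31, 42, 44, 49, 59, 68, 72, 79, 89, 96, 104, 112, 117, 126, 130, 147, 159, 161, 171, 181, 186, 191, 198, 203, 211]

Fragments:
  6→14: 8 bp
  14→21: 7 bp
  21→31: 10 bp
  31→42: 11 bp
  42→44: 2 bp
  44→49: 5 bp
  49→59: 10 bp
  59→68: 9 bp
  68→72: 4 bp
  72→79: 7 bp
  79→89: 10 bp
  89→96: 7 bp
  96→104: 8 bp
  104→112: 8 bp
  112→117: 5 bp
  117→126: 9 bp
  126→130: 4 bp
  130→147: 17 bp
  147→159: 12 bp
  159→161: 2 bp
  161→171: 10 bp
  171→181: 10 bp
  181→186: 5 bp
  186→191: 5 bp
  191→198: 7 bp
  198→203: 5 bp
  203→211: 8 bp
  211→6 (wrap): 214-211+6 = 9 bp

[2,2,4,4,5,5,5,5,5,7,7,7,7,8,8,8,8,9,9,9,10,10,10,10,10,11,12,17]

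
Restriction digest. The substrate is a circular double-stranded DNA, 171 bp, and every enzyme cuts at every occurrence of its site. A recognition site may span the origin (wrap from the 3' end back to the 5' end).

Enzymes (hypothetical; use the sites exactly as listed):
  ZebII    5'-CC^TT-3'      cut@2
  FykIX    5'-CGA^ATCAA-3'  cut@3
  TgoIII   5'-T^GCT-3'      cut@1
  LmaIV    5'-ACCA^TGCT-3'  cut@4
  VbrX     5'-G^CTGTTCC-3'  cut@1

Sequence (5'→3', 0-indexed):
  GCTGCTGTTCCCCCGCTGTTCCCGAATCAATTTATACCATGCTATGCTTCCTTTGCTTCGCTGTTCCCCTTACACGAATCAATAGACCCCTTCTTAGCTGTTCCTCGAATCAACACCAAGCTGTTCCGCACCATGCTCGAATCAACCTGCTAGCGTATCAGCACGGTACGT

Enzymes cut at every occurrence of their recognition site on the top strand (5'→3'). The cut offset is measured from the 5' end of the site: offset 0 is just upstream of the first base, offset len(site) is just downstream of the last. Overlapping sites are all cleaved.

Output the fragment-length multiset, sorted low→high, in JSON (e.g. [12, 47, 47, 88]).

Site scan:
  ZebII (CCTT, off=2): starts [49, 67, 88] → cuts [51, 69, 90]
  FykIX (CGAATCAA, off=3): starts [22, 74, 105, 137] → cuts [25, 77, 108, 140]
  TgoIII (TGCT, off=1): starts [2, 39, 44, 53, 133, 147, 170] → cuts [0, 3, 40, 45, 54, 134, 148]
  LmaIV (ACCATGCT, off=4): starts [35, 129] → cuts [39, 133]
  VbrX (GCTGTTCC, off=1): starts [3, 14, 59, 96, 119] → cuts [4, 15, 60, 97, 120]

Pooled cuts: [0, 3, 4, 15, 25, 39, 40, 45, 51, 54, 60, 69, 77, 90, 97, 108, 120, 133, 134, 140, 148]

Fragments:
  0→3: 3 bp
  3→4: 1 bp
  4→15: 11 bp
  15→25: 10 bp
  25→39: 14 bp
  39→40: 1 bp
  40→45: 5 bp
  45→51: 6 bp
  51→54: 3 bp
  54→60: 6 bp
  60→69: 9 bp
  69→77: 8 bp
  77→90: 13 bp
  90→97: 7 bp
  97→108: 11 bp
  108→120: 12 bp
  120→133: 13 bp
  133→134: 1 bp
  134→140: 6 bp
  140→148: 8 bp
  148→0 (wrap): 171-148+0 = 23 bp

[1,1,1,3,3,5,6,6,6,7,8,8,9,10,11,11,12,13,13,14,23]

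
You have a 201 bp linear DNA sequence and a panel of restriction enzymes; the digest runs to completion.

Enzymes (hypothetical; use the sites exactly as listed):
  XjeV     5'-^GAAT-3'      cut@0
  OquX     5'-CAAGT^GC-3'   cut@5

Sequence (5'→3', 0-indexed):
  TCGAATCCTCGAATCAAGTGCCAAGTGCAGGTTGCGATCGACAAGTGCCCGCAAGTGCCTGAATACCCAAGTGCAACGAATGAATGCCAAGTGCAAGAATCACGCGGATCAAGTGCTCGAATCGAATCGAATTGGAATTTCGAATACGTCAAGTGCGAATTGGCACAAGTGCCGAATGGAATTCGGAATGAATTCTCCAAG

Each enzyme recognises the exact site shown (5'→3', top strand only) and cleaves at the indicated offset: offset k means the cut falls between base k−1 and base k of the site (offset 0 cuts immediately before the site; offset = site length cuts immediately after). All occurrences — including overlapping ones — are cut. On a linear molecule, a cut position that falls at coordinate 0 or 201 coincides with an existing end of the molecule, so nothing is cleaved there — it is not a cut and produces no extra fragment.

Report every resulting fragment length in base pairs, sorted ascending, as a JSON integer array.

[2,2,3,4,4,4,4,4,5,5,5,5,6,7,7,7,8,9,10,11,12,12,13,14,18,20]

Per-enzyme occurrences:
  XjeV (GAAT, off=0): starts [2, 10, 60, 77, 81, 96, 118, 123, 128, 134, 141, 156, 173, 178, 185, 189] → cuts [2, 10, 60, 77, 81, 96, 118, 123, 128, 134, 141, 156, 173, 178, 185, 189]
  OquX (CAAGTGC, off=5): starts [14, 21, 41, 51, 67, 87, 109, 149, 165] → cuts [19, 26, 46, 56, 72, 92, 114, 154, 170]

All cut coordinates (distinct, sorted): [2, 10, 19, 26, 46, 56, 60, 72, 77, 81, 92, 96, 114, 118, 123, 128, 134, 141, 154, 156, 170, 173, 178, 185, 189]

Fragments:
  [0,2): 2 bp
  [2,10): 8 bp
  [10,19): 9 bp
  [19,26): 7 bp
  [26,46): 20 bp
  [46,56): 10 bp
  [56,60): 4 bp
  [60,72): 12 bp
  [72,77): 5 bp
  [77,81): 4 bp
  [81,92): 11 bp
  [92,96): 4 bp
  [96,114): 18 bp
  [114,118): 4 bp
  [118,123): 5 bp
  [123,128): 5 bp
  [128,134): 6 bp
  [134,141): 7 bp
  [141,154): 13 bp
  [154,156): 2 bp
  [156,170): 14 bp
  [170,173): 3 bp
  [173,178): 5 bp
  [178,185): 7 bp
  [185,189): 4 bp
  [189,201): 12 bp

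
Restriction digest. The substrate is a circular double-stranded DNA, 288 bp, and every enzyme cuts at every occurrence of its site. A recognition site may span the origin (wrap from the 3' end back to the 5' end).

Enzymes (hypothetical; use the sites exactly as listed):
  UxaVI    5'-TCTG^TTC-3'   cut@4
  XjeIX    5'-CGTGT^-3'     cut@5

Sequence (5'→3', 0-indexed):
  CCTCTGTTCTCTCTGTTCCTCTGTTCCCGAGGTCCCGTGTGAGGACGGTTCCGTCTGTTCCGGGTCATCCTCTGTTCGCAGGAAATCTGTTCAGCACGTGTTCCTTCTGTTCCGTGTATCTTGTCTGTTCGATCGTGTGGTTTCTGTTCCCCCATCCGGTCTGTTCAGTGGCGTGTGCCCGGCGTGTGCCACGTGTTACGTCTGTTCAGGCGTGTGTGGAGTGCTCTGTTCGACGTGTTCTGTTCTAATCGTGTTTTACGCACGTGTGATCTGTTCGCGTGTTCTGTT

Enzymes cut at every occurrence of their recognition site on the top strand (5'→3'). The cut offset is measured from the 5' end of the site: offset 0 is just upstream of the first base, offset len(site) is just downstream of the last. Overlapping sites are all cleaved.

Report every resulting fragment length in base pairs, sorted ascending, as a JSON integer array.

[4,4,6,8,8,8,8,8,8,9,9,9,10,10,11,11,11,12,12,13,13,13,15,17,17,17,17]

Per-enzyme occurrences:
  UxaVI (TCTGTTC, off=4): starts [2, 11, 19, 53, 70, 85, 105, 123, 142, 159, 200, 224, 238, 269, 282] → cuts [6, 15, 23, 57, 74, 89, 109, 127, 146, 163, 204, 228, 242, 273, 286]
  XjeIX (CGTGT, off=5): starts [35, 96, 112, 133, 171, 182, 191, 210, 233, 249, 262, 277] → cuts [40, 101, 117, 138, 176, 187, 196, 215, 238, 254, 267, 282]

All cut coordinates (distinct, sorted): [6, 15, 23, 40, 57, 74, 89, 101, 109, 117, 127, 138, 146, 163, 176, 187, 196, 204, 215, 228, 238, 242, 254, 267, 273, 282, 286]

Fragment lengths:
  6→15: 9 bp
  15→23: 8 bp
  23→40: 17 bp
  40→57: 17 bp
  57→74: 17 bp
  74→89: 15 bp
  89→101: 12 bp
  101→109: 8 bp
  109→117: 8 bp
  117→127: 10 bp
  127→138: 11 bp
  138→146: 8 bp
  146→163: 17 bp
  163→176: 13 bp
  176→187: 11 bp
  187→196: 9 bp
  196→204: 8 bp
  204→215: 11 bp
  215→228: 13 bp
  228→238: 10 bp
  238→242: 4 bp
  242→254: 12 bp
  254→267: 13 bp
  267→273: 6 bp
  273→282: 9 bp
  282→286: 4 bp
  286→6 (wrap): 288-286+6 = 8 bp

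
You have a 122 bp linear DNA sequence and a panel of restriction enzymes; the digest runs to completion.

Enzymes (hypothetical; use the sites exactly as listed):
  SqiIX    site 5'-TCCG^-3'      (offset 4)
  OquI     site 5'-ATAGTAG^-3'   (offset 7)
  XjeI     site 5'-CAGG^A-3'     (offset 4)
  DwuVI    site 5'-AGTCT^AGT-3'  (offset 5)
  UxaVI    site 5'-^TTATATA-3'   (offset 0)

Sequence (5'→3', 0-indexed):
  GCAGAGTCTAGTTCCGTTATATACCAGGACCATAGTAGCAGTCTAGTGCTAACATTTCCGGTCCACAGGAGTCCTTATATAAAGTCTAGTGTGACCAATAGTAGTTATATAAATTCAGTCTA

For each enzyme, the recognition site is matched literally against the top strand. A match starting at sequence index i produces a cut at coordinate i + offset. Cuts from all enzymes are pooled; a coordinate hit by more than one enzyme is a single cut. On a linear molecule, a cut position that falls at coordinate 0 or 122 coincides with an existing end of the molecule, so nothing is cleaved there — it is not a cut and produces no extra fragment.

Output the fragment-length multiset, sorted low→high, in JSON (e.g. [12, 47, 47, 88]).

[5,6,7,9,9,10,12,13,16,17,18]

Scan for sites:
  SqiIX TCCG/4: at [12, 56] ⇒ [16, 60]
  OquI ATAGTAG/7: at [31, 97] ⇒ [38, 104]
  XjeI CAGGA/4: at [24, 65] ⇒ [28, 69]
  DwuVI AGTCTAGT/5: at [4, 39, 82] ⇒ [9, 44, 87]
  UxaVI TTATATA/0: at [16, 74, 104] ⇒ [16, 74, 104]

All cut coordinates (distinct, sorted): [9, 16, 28, 38, 44, 60, 69, 74, 87, 104]

Fragment lengths:
  [0,9): 9 bp
  [9,16): 7 bp
  [16,28): 12 bp
  [28,38): 10 bp
  [38,44): 6 bp
  [44,60): 16 bp
  [60,69): 9 bp
  [69,74): 5 bp
  [74,87): 13 bp
  [87,104): 17 bp
  [104,122): 18 bp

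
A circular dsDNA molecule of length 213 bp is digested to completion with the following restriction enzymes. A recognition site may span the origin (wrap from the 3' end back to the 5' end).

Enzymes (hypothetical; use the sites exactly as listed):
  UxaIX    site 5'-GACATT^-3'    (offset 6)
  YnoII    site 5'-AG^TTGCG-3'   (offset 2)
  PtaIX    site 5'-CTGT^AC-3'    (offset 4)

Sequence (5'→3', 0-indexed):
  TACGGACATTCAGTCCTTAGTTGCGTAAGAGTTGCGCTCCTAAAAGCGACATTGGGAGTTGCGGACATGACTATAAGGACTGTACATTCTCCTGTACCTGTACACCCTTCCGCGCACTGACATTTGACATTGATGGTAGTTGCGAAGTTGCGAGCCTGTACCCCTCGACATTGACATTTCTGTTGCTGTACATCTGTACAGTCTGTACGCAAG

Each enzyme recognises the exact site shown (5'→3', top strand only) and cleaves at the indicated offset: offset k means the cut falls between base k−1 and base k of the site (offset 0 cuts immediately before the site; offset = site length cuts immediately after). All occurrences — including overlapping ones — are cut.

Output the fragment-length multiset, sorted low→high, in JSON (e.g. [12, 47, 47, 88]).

Scan for sites:
  UxaIX (GACATT, off=6): starts [4, 47, 118, 125, 166, 172] → cuts [10, 53, 124, 131, 172, 178]
  YnoII (AGTTGCG, off=2): starts [18, 29, 56, 137, 145] → cuts [20, 31, 58, 139, 147]
  PtaIX (CTGTAC, off=4): starts [79, 91, 97, 155, 185, 193, 202] → cuts [83, 95, 101, 159, 189, 197, 206]

All cut coordinates (distinct, sorted): [10, 20, 31, 53, 58, 83, 95, 101, 124, 131, 139, 147, 159, 172, 178, 189, 197, 206]

Fragment lengths:
  10→20: 10 bp
  20→31: 11 bp
  31→53: 22 bp
  53→58: 5 bp
  58→83: 25 bp
  83→95: 12 bp
  95→101: 6 bp
  101→124: 23 bp
  124→131: 7 bp
  131→139: 8 bp
  139→147: 8 bp
  147→159: 12 bp
  159→172: 13 bp
  172→178: 6 bp
  178→189: 11 bp
  189→197: 8 bp
  197→206: 9 bp
  206→10 (wrap): 213-206+10 = 17 bp

[5,6,6,7,8,8,8,9,10,11,11,12,12,13,17,22,23,25]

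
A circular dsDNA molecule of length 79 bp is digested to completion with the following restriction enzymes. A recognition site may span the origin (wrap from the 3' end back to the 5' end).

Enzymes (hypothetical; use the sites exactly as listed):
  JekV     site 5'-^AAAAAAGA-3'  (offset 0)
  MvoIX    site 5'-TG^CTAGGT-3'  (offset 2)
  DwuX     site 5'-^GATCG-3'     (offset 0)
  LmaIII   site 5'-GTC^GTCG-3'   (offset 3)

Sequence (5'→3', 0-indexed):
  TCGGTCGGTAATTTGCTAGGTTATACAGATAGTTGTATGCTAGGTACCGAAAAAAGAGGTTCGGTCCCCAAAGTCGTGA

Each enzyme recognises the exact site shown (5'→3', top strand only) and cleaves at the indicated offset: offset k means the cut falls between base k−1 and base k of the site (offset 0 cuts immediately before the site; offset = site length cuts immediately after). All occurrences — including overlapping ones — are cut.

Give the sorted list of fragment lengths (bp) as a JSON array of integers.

[10,17,24,28]

Scan for sites:
  JekV (AAAAAAGA, off=0): starts [49] → cuts [49]
  MvoIX (TGCTAGGT, off=2): starts [13, 37] → cuts [15, 39]
  DwuX (GATCG, off=0): starts [77] → cuts [77]
  LmaIII (GTCGTCG, off=3): no sites

All cut coordinates (distinct, sorted): [15, 39, 49, 77]

Fragment lengths:
  15→39: 24 bp
  39→49: 10 bp
  49→77: 28 bp
  77→15 (wrap): 79-77+15 = 17 bp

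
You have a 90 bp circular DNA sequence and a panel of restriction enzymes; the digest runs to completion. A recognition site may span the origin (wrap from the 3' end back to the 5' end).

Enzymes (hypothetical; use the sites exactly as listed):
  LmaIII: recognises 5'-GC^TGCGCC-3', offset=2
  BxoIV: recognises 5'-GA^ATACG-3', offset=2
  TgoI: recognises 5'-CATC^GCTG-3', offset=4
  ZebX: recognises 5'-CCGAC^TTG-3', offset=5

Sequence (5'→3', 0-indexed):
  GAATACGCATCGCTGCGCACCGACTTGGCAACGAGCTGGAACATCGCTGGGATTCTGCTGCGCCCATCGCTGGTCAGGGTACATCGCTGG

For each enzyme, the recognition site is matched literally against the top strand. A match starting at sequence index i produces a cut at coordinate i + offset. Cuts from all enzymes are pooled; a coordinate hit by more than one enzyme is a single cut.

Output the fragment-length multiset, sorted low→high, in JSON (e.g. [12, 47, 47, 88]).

Scan for sites:
  LmaIII (GCTGCGCC, off=2): starts [56] → cuts [58]
  BxoIV (GAATACG, off=2): starts [0] → cuts [2]
  TgoI (CATCGCTG, off=4): starts [7, 41, 64, 81] → cuts [11, 45, 68, 85]
  ZebX (CCGACTTG, off=5): starts [19] → cuts [24]

All cut coordinates (distinct, sorted): [2, 11, 24, 45, 58, 68, 85]

Fragment lengths:
  2→11: 9 bp
  11→24: 13 bp
  24→45: 21 bp
  45→58: 13 bp
  58→68: 10 bp
  68→85: 17 bp
  85→2 (wrap): 90-85+2 = 7 bp

[7,9,10,13,13,17,21]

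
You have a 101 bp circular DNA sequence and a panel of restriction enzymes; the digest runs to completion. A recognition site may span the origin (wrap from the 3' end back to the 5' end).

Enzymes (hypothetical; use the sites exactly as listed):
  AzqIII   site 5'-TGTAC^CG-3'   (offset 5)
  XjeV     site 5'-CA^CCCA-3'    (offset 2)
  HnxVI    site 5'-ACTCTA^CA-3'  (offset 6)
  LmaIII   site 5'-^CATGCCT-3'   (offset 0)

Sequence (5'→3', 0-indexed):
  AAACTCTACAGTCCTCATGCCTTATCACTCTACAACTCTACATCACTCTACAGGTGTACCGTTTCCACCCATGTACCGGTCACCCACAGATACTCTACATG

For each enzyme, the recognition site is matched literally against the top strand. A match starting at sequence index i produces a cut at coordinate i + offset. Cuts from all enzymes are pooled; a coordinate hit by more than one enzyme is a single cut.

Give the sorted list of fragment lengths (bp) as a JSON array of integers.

[6,7,8,8,9,9,10,12,15,17]

Scan for sites:
  AzqIII (TGTACCG, off=5): starts [54, 71] → cuts [59, 76]
  XjeV (CACCCA, off=2): starts [65, 80] → cuts [67, 82]
  HnxVI (ACTCTACA, off=6): starts [2, 26, 34, 44, 91] → cuts [8, 32, 40, 50, 97]
  LmaIII (CATGCCT, off=0): starts [15] → cuts [15]

All cut coordinates (distinct, sorted): [8, 15, 32, 40, 50, 59, 67, 76, 82, 97]

Fragment lengths:
  8→15: 7 bp
  15→32: 17 bp
  32→40: 8 bp
  40→50: 10 bp
  50→59: 9 bp
  59→67: 8 bp
  67→76: 9 bp
  76→82: 6 bp
  82→97: 15 bp
  97→8 (wrap): 101-97+8 = 12 bp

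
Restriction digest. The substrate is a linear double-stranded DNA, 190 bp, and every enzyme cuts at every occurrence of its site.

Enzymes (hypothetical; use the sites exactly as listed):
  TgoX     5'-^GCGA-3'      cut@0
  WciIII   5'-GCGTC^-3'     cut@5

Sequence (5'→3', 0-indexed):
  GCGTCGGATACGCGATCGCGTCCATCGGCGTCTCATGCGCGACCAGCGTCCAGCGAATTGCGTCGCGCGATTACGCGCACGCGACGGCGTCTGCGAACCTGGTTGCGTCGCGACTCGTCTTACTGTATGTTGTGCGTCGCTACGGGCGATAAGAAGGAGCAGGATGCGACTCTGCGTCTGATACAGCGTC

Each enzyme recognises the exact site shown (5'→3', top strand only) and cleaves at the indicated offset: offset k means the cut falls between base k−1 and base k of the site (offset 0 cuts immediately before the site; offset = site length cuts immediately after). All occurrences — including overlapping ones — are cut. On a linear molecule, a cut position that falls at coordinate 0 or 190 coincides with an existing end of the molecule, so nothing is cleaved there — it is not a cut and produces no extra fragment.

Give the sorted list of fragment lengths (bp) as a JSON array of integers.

Per-enzyme occurrences:
  TgoX (GCGA, off=0): starts [11, 38, 52, 66, 80, 92, 109, 145, 165] → cuts [11, 38, 52, 66, 80, 92, 109, 145, 165]
  WciIII (GCGTC, off=5): starts [0, 17, 27, 45, 59, 86, 104, 133, 173, 185] → cuts [5, 22, 32, 50, 64, 91, 109, 138, 178] (position 190 is a terminus of the linear molecule — no cut)

All cut coordinates (distinct, sorted): [5, 11, 22, 32, 38, 50, 52, 64, 66, 80, 91, 92, 109, 138, 145, 165, 178]

Fragments:
  [0,5): 5 bp
  [5,11): 6 bp
  [11,22): 11 bp
  [22,32): 10 bp
  [32,38): 6 bp
  [38,50): 12 bp
  [50,52): 2 bp
  [52,64): 12 bp
  [64,66): 2 bp
  [66,80): 14 bp
  [80,91): 11 bp
  [91,92): 1 bp
  [92,109): 17 bp
  [109,138): 29 bp
  [138,145): 7 bp
  [145,165): 20 bp
  [165,178): 13 bp
  [178,190): 12 bp

[1,2,2,5,6,6,7,10,11,11,12,12,12,13,14,17,20,29]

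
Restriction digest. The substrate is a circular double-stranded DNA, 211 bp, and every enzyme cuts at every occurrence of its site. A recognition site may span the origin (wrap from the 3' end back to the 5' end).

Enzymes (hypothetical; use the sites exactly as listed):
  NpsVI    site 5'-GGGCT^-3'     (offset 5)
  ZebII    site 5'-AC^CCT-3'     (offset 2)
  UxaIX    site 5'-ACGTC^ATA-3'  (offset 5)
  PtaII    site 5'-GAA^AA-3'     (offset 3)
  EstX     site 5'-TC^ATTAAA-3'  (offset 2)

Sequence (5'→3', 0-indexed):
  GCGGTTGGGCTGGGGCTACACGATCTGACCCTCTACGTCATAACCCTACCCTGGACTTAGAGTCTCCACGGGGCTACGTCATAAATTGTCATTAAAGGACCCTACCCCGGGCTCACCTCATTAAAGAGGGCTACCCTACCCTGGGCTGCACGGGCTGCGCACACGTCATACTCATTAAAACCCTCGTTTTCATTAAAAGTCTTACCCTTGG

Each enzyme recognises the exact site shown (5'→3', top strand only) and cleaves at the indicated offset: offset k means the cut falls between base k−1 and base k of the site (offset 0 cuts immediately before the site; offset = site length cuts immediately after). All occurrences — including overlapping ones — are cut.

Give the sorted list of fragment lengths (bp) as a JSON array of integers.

[2,5,5,5,5,6,6,6,8,8,9,10,10,10,10,11,12,13,13,14,17,26]

Site scan:
  NpsVI (GGGCT, off=5): starts [6, 12, 70, 108, 127, 142, 151] → cuts [11, 17, 75, 113, 132, 147, 156]
  ZebII (ACCCT, off=2): starts [27, 42, 47, 98, 132, 137, 179, 203] → cuts [29, 44, 49, 100, 134, 139, 181, 205]
  UxaIX (ACGTCATA, off=5): starts [34, 75, 162] → cuts [39, 80, 167]
  PtaII (GAAAA, off=3): no sites
  EstX (TCATTAAA, off=2): starts [88, 117, 171, 189] → cuts [90, 119, 173, 191]

All cut coordinates (distinct, sorted): [11, 17, 29, 39, 44, 49, 75, 80, 90, 100, 113, 119, 132, 134, 139, 147, 156, 167, 173, 181, 191, 205]

Fragment lengths:
  11→17: 6 bp
  17→29: 12 bp
  29→39: 10 bp
  39→44: 5 bp
  44→49: 5 bp
  49→75: 26 bp
  75→80: 5 bp
  80→90: 10 bp
  90→100: 10 bp
  100→113: 13 bp
  113→119: 6 bp
  119→132: 13 bp
  132→134: 2 bp
  134→139: 5 bp
  139→147: 8 bp
  147→156: 9 bp
  156→167: 11 bp
  167→173: 6 bp
  173→181: 8 bp
  181→191: 10 bp
  191→205: 14 bp
  205→11 (wrap): 211-205+11 = 17 bp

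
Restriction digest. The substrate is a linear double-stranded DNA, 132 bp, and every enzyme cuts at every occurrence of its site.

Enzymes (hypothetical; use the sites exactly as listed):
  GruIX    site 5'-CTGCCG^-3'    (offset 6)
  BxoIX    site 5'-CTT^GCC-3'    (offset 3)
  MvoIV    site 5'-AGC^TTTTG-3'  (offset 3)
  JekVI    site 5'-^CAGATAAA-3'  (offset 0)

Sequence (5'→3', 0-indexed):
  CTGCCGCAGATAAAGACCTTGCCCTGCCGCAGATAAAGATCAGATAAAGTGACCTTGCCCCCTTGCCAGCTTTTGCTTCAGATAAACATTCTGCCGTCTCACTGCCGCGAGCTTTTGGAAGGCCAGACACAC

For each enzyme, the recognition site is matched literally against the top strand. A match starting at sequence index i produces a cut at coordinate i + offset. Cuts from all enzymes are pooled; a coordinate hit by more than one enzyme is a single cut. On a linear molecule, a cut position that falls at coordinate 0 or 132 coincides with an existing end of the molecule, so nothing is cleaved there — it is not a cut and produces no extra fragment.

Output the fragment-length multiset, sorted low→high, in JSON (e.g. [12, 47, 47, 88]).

[5,6,6,8,8,9,11,11,14,16,18,20]

Scan for sites:
  GruIX (CTGCCG, off=6): starts [0, 23, 90, 101] → cuts [6, 29, 96, 107]
  BxoIX (CTTGCC, off=3): starts [17, 53, 61] → cuts [20, 56, 64]
  MvoIV (AGCTTTTG, off=3): starts [67, 109] → cuts [70, 112]
  JekVI (CAGATAAA, off=0): starts [6, 29, 40, 78] → cuts [6, 29, 40, 78]

Pooled cuts: [6, 20, 29, 40, 56, 64, 70, 78, 96, 107, 112]

Fragment lengths:
  [0,6): 6 bp
  [6,20): 14 bp
  [20,29): 9 bp
  [29,40): 11 bp
  [40,56): 16 bp
  [56,64): 8 bp
  [64,70): 6 bp
  [70,78): 8 bp
  [78,96): 18 bp
  [96,107): 11 bp
  [107,112): 5 bp
  [112,132): 20 bp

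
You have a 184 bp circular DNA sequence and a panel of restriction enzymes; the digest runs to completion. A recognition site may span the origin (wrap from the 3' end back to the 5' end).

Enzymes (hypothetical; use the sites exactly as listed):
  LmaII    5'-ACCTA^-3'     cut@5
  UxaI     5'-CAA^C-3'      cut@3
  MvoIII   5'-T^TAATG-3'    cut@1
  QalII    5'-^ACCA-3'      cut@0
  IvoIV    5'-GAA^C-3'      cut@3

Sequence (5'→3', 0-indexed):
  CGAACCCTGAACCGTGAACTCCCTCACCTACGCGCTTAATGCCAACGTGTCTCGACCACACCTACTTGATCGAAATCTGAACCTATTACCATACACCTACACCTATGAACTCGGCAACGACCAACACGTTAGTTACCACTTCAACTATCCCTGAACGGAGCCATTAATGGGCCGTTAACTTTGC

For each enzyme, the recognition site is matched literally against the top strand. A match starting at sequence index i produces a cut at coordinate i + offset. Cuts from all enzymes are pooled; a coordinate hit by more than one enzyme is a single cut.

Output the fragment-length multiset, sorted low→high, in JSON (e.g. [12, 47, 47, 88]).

[2,2,4,4,5,6,6,7,7,8,9,9,9,10,10,10,11,12,12,17,24]

Site scan:
  LmaII (ACCTA, off=5): starts [25, 59, 80, 94, 100] → cuts [30, 64, 85, 99, 105]
  UxaI (CAAC, off=3): starts [42, 114, 121, 141] → cuts [45, 117, 124, 144]
  MvoIII (TTAATG, off=1): starts [35, 163] → cuts [36, 164]
  QalII (ACCA, off=0): starts [54, 87, 119, 134] → cuts [54, 87, 119, 134]
  IvoIV (GAAC, off=3): starts [1, 8, 15, 78, 106, 152] → cuts [4, 11, 18, 81, 109, 155]

Pooled cuts: [4, 11, 18, 30, 36, 45, 54, 64, 81, 85, 87, 99, 105, 109, 117, 119, 124, 134, 144, 155, 164]

Fragments:
  4→11: 7 bp
  11→18: 7 bp
  18→30: 12 bp
  30→36: 6 bp
  36→45: 9 bp
  45→54: 9 bp
  54→64: 10 bp
  64→81: 17 bp
  81→85: 4 bp
  85→87: 2 bp
  87→99: 12 bp
  99→105: 6 bp
  105→109: 4 bp
  109→117: 8 bp
  117→119: 2 bp
  119→124: 5 bp
  124→134: 10 bp
  134→144: 10 bp
  144→155: 11 bp
  155→164: 9 bp
  164→4 (wrap): 184-164+4 = 24 bp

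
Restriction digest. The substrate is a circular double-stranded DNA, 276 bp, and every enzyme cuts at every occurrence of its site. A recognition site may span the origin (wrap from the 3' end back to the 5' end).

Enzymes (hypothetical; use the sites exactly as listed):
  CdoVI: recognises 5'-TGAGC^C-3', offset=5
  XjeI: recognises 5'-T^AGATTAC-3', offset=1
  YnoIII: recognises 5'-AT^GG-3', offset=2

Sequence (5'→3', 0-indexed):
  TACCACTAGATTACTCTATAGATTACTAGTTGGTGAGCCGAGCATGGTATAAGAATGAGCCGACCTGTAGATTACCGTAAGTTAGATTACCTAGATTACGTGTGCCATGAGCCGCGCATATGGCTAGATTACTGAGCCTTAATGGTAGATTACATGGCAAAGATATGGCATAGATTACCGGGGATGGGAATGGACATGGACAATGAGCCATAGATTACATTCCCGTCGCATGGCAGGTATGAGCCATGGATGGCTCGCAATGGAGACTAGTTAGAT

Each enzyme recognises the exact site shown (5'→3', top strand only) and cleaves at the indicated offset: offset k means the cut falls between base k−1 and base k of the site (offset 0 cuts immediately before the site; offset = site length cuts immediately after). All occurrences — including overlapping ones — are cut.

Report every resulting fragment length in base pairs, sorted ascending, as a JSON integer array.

Per-enzyme occurrences:
  CdoVI TGAGCC/5: at [33, 55, 107, 132, 203, 239] ⇒ [38, 60, 112, 137, 208, 244]
  XjeI TAGATTAC/1: at [6, 18, 67, 82, 91, 124, 145, 170, 210, 271] ⇒ [7, 19, 68, 83, 92, 125, 146, 171, 211, 272]
  YnoIII ATGG/2: at [43, 119, 141, 153, 164, 183, 189, 195, 229, 245, 249, 259] ⇒ [45, 121, 143, 155, 166, 185, 191, 197, 231, 247, 251, 261]

Pooled cuts: [7, 19, 38, 45, 60, 68, 83, 92, 112, 121, 125, 137, 143, 146, 155, 166, 171, 185, 191, 197, 208, 211, 231, 244, 247, 251, 261, 272]

Fragments:
  7→19: 12 bp
  19→38: 19 bp
  38→45: 7 bp
  45→60: 15 bp
  60→68: 8 bp
  68→83: 15 bp
  83→92: 9 bp
  92→112: 20 bp
  112→121: 9 bp
  121→125: 4 bp
  125→137: 12 bp
  137→143: 6 bp
  143→146: 3 bp
  146→155: 9 bp
  155→166: 11 bp
  166→171: 5 bp
  171→185: 14 bp
  185→191: 6 bp
  191→197: 6 bp
  197→208: 11 bp
  208→211: 3 bp
  211→231: 20 bp
  231→244: 13 bp
  244→247: 3 bp
  247→251: 4 bp
  251→261: 10 bp
  261→272: 11 bp
  272→7 (wrap): 276-272+7 = 11 bp

[3,3,3,4,4,5,6,6,6,7,8,9,9,9,10,11,11,11,11,12,12,13,14,15,15,19,20,20]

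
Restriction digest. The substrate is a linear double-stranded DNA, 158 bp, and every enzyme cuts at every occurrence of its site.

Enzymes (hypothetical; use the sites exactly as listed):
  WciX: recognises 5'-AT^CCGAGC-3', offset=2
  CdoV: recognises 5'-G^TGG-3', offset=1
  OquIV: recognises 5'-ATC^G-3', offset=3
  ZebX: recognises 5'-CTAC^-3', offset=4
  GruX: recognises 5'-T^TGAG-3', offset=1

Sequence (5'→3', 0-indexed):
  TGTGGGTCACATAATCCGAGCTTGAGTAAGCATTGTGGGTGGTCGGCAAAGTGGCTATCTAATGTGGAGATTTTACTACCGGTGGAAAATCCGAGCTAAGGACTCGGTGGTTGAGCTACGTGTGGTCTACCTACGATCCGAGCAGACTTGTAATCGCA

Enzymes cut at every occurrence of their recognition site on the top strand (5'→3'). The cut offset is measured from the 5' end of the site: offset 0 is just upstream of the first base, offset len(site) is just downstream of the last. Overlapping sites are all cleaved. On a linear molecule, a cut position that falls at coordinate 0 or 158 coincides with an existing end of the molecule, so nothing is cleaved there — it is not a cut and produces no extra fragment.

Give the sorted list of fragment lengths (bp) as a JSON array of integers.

Scan for sites:
  WciX (ATCCGAGC, off=2): starts [13, 88, 135] → cuts [15, 90, 137]
  CdoV (GTGG, off=1): starts [1, 34, 38, 50, 63, 81, 106, 121] → cuts [2, 35, 39, 51, 64, 82, 107, 122]
  OquIV (ATCG, off=3): starts [152] → cuts [155]
  ZebX (CTAC, off=4): starts [75, 115, 126, 130] → cuts [79, 119, 130, 134]
  GruX (TTGAG, off=1): starts [21, 110] → cuts [22, 111]

All cut coordinates (distinct, sorted): [2, 15, 22, 35, 39, 51, 64, 79, 82, 90, 107, 111, 119, 122, 130, 134, 137, 155]

Fragment lengths:
  [0,2): 2 bp
  [2,15): 13 bp
  [15,22): 7 bp
  [22,35): 13 bp
  [35,39): 4 bp
  [39,51): 12 bp
  [51,64): 13 bp
  [64,79): 15 bp
  [79,82): 3 bp
  [82,90): 8 bp
  [90,107): 17 bp
  [107,111): 4 bp
  [111,119): 8 bp
  [119,122): 3 bp
  [122,130): 8 bp
  [130,134): 4 bp
  [134,137): 3 bp
  [137,155): 18 bp
  [155,158): 3 bp

[2,3,3,3,3,4,4,4,7,8,8,8,12,13,13,13,15,17,18]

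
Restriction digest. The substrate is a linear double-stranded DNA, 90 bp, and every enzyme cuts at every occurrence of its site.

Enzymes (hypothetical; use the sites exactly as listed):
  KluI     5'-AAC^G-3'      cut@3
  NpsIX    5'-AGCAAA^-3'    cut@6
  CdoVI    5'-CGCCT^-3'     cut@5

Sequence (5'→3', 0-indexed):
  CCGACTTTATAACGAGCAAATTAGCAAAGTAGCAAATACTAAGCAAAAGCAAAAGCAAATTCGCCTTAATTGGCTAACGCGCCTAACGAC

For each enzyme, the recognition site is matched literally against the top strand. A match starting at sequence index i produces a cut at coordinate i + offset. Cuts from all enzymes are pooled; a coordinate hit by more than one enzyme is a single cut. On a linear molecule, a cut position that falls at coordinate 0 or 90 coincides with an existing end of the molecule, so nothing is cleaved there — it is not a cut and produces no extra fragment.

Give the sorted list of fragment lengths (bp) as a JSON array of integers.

[3,3,6,6,6,7,7,8,8,11,12,13]

Site scan:
  KluI (AACG, off=3): starts [10, 75, 84] → cuts [13, 78, 87]
  NpsIX (AGCAAA, off=6): starts [14, 22, 30, 41, 47, 53] → cuts [20, 28, 36, 47, 53, 59]
  CdoVI (CGCCT, off=5): starts [61, 79] → cuts [66, 84]

Pooled cuts: [13, 20, 28, 36, 47, 53, 59, 66, 78, 84, 87]

Fragments:
  [0,13): 13 bp
  [13,20): 7 bp
  [20,28): 8 bp
  [28,36): 8 bp
  [36,47): 11 bp
  [47,53): 6 bp
  [53,59): 6 bp
  [59,66): 7 bp
  [66,78): 12 bp
  [78,84): 6 bp
  [84,87): 3 bp
  [87,90): 3 bp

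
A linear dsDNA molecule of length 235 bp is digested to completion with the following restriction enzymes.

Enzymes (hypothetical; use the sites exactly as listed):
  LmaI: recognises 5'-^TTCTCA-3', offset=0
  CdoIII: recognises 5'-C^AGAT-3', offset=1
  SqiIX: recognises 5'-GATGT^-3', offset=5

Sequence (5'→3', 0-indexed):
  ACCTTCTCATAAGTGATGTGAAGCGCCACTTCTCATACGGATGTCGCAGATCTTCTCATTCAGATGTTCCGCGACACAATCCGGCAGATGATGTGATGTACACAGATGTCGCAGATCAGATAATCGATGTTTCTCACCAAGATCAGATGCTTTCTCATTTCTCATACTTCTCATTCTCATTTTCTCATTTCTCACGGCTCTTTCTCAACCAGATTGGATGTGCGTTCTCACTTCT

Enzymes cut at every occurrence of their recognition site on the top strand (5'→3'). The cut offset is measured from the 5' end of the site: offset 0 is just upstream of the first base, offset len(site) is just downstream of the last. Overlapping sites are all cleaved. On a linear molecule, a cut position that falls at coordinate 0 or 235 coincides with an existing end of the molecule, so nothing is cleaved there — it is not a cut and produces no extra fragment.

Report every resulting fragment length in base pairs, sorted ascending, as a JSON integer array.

Per-enzyme occurrences:
  LmaI (TTCTCA, off=0): starts [3, 29, 52, 130, 151, 158, 167, 173, 181, 188, 201, 224] → cuts [3, 29, 52, 130, 151, 158, 167, 173, 181, 188, 201, 224]
  CdoIII (CAGAT, off=1): starts [46, 60, 84, 102, 111, 116, 143, 209] → cuts [47, 61, 85, 103, 112, 117, 144, 210]
  SqiIX (GATGT, off=5): starts [14, 39, 62, 89, 94, 104, 125, 216] → cuts [19, 44, 67, 94, 99, 109, 130, 221]

Pooled cuts: [3, 19, 29, 44, 47, 52, 61, 67, 85, 94, 99, 103, 109, 112, 117, 130, 144, 151, 158, 167, 173, 181, 188, 201, 210, 221, 224]

Fragments:
  [0,3): 3 bp
  [3,19): 16 bp
  [19,29): 10 bp
  [29,44): 15 bp
  [44,47): 3 bp
  [47,52): 5 bp
  [52,61): 9 bp
  [61,67): 6 bp
  [67,85): 18 bp
  [85,94): 9 bp
  [94,99): 5 bp
  [99,103): 4 bp
  [103,109): 6 bp
  [109,112): 3 bp
  [112,117): 5 bp
  [117,130): 13 bp
  [130,144): 14 bp
  [144,151): 7 bp
  [151,158): 7 bp
  [158,167): 9 bp
  [167,173): 6 bp
  [173,181): 8 bp
  [181,188): 7 bp
  [188,201): 13 bp
  [201,210): 9 bp
  [210,221): 11 bp
  [221,224): 3 bp
  [224,235): 11 bp

[3,3,3,3,4,5,5,5,6,6,6,7,7,7,8,9,9,9,9,10,11,11,13,13,14,15,16,18]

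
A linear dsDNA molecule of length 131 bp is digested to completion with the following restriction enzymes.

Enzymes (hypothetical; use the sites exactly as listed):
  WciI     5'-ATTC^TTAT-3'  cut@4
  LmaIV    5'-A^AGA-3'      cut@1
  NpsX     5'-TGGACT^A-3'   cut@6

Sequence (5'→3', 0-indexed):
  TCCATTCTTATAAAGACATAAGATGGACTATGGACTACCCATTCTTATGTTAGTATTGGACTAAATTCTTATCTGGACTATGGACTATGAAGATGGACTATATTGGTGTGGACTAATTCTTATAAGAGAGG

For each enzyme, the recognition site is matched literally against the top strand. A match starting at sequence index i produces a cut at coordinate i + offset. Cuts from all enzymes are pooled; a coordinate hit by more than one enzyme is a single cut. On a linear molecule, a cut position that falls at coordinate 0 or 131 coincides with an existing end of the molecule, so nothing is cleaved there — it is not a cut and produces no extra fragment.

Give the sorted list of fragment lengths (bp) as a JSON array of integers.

Scan for sites:
  WciI ATTCTTAT/4: at [3, 40, 64, 115] ⇒ [7, 44, 68, 119]
  LmaIV AAGA/1: at [12, 19, 89, 123] ⇒ [13, 20, 90, 124]
  NpsX TGGACTA/6: at [23, 30, 56, 73, 80, 93, 108] ⇒ [29, 36, 62, 79, 86, 99, 114]

Pooled cuts: [7, 13, 20, 29, 36, 44, 62, 68, 79, 86, 90, 99, 114, 119, 124]

Fragments:
  [0,7): 7 bp
  [7,13): 6 bp
  [13,20): 7 bp
  [20,29): 9 bp
  [29,36): 7 bp
  [36,44): 8 bp
  [44,62): 18 bp
  [62,68): 6 bp
  [68,79): 11 bp
  [79,86): 7 bp
  [86,90): 4 bp
  [90,99): 9 bp
  [99,114): 15 bp
  [114,119): 5 bp
  [119,124): 5 bp
  [124,131): 7 bp

[4,5,5,6,6,7,7,7,7,7,8,9,9,11,15,18]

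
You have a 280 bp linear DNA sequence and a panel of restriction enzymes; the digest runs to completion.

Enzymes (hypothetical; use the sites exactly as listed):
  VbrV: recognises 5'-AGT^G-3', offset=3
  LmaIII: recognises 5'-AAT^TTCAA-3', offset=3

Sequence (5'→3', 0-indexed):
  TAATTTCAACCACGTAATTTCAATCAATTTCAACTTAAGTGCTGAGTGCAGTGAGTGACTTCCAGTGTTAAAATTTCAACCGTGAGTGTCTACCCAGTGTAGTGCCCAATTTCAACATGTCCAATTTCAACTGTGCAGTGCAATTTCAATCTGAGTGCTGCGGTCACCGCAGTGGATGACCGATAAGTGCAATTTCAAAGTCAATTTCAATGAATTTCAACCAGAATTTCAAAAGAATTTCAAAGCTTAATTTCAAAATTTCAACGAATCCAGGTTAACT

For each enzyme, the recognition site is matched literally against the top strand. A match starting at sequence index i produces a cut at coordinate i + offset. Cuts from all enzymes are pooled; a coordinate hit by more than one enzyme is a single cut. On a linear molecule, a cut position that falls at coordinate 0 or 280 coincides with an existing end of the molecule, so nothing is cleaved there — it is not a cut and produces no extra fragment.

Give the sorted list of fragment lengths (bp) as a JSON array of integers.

[4,4,5,5,5,5,7,7,8,8,10,10,10,11,11,12,12,12,12,13,13,14,14,15,15,17,21]

Scan for sites:
  VbrV (AGTG, off=3): starts [37, 44, 49, 53, 63, 84, 95, 100, 136, 153, 170, 185] → cuts [40, 47, 52, 56, 66, 87, 98, 103, 139, 156, 173, 188]
  LmaIII (AATTTCAA, off=3): starts [1, 15, 25, 71, 107, 122, 141, 190, 202, 212, 224, 235, 248, 256] → cuts [4, 18, 28, 74, 110, 125, 144, 193, 205, 215, 227, 238, 251, 259]

All cut coordinates (distinct, sorted): [4, 18, 28, 40, 47, 52, 56, 66, 74, 87, 98, 103, 110, 125, 139, 144, 156, 173, 188, 193, 205, 215, 227, 238, 251, 259]

Fragments:
  [0,4): 4 bp
  [4,18): 14 bp
  [18,28): 10 bp
  [28,40): 12 bp
  [40,47): 7 bp
  [47,52): 5 bp
  [52,56): 4 bp
  [56,66): 10 bp
  [66,74): 8 bp
  [74,87): 13 bp
  [87,98): 11 bp
  [98,103): 5 bp
  [103,110): 7 bp
  [110,125): 15 bp
  [125,139): 14 bp
  [139,144): 5 bp
  [144,156): 12 bp
  [156,173): 17 bp
  [173,188): 15 bp
  [188,193): 5 bp
  [193,205): 12 bp
  [205,215): 10 bp
  [215,227): 12 bp
  [227,238): 11 bp
  [238,251): 13 bp
  [251,259): 8 bp
  [259,280): 21 bp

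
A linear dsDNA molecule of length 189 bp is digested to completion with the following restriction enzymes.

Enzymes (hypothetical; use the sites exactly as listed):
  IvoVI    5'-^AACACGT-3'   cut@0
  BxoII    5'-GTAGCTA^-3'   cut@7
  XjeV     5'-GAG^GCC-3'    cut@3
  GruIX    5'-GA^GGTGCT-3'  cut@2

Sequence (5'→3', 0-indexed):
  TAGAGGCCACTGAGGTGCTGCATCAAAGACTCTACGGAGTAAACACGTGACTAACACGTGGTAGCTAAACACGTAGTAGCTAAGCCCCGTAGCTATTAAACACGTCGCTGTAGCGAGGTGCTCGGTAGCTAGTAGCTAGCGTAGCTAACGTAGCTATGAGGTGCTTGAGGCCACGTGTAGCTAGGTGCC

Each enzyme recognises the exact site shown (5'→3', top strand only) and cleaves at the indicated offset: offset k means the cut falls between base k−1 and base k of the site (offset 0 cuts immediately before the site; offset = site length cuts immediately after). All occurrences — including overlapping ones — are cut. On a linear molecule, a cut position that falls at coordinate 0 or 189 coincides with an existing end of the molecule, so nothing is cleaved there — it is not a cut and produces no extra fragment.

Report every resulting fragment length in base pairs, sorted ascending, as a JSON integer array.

[3,3,5,6,7,8,9,9,10,11,13,14,15,15,15,18,28]

Site scan:
  IvoVI AACACGT/0: at [41, 52, 67, 98] ⇒ [41, 52, 67, 98]
  BxoII GTAGCTA/7: at [60, 75, 88, 124, 131, 140, 149, 176] ⇒ [67, 82, 95, 131, 138, 147, 156, 183]
  XjeV GAGGCC/3: at [2, 166] ⇒ [5, 169]
  GruIX GAGGTGCT/2: at [11, 114, 157] ⇒ [13, 116, 159]

All cut coordinates (distinct, sorted): [5, 13, 41, 52, 67, 82, 95, 98, 116, 131, 138, 147, 156, 159, 169, 183]

Fragments:
  [0,5): 5 bp
  [5,13): 8 bp
  [13,41): 28 bp
  [41,52): 11 bp
  [52,67): 15 bp
  [67,82): 15 bp
  [82,95): 13 bp
  [95,98): 3 bp
  [98,116): 18 bp
  [116,131): 15 bp
  [131,138): 7 bp
  [138,147): 9 bp
  [147,156): 9 bp
  [156,159): 3 bp
  [159,169): 10 bp
  [169,183): 14 bp
  [183,189): 6 bp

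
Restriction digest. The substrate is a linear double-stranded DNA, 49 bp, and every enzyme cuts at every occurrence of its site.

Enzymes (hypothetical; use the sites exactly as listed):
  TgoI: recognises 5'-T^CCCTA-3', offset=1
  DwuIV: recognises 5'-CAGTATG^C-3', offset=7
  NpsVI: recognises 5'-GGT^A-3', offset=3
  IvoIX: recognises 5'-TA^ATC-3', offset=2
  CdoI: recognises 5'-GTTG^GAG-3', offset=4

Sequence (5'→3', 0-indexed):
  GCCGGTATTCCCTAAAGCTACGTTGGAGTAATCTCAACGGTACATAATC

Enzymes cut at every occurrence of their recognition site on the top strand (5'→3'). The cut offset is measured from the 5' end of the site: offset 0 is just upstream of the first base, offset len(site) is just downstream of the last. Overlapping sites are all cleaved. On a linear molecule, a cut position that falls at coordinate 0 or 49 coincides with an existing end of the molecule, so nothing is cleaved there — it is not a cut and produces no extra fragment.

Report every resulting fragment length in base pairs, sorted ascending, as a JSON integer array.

Site scan:
  TgoI (TCCCTA, off=1): starts [8] → cuts [9]
  DwuIV (CAGTATGC, off=7): no sites
  NpsVI (GGTA, off=3): starts [3, 38] → cuts [6, 41]
  IvoIX (TAATC, off=2): starts [28, 44] → cuts [30, 46]
  CdoI (GTTGGAG, off=4): starts [21] → cuts [25]

Pooled cuts: [6, 9, 25, 30, 41, 46]

Fragments:
  [0,6): 6 bp
  [6,9): 3 bp
  [9,25): 16 bp
  [25,30): 5 bp
  [30,41): 11 bp
  [41,46): 5 bp
  [46,49): 3 bp

[3,3,5,5,6,11,16]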